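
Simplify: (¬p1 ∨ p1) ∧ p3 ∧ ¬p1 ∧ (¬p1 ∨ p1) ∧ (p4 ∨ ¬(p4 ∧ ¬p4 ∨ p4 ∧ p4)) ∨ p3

(¬p1 ∨ p1) ∧ p3 ∧ ¬p1 ∧ (¬p1 ∨ p1) ∧ (p4 ∨ ¬(p4 ∧ ¬p4 ∨ p4 ∧ p4)) ∨ p3
= (¬p1 ∨ p1) ∧ p3 ∧ ¬p1 ∧ (¬p1 ∨ p1) ∧ (p4 ∨ ¬p4) ∨ p3   [distribution]
= (¬p1 ∨ p1) ∧ p3 ∧ ¬p1 ∧ (p4 ∨ ¬p4) ∨ p3   [complement / identity]
= (¬p1 ∨ p1) ∧ p3 ∧ ¬p1 ∨ p3   [complement / identity]
= p3 ∧ ¬p1 ∨ p3   [complement / identity]
= p3   [absorption]

p3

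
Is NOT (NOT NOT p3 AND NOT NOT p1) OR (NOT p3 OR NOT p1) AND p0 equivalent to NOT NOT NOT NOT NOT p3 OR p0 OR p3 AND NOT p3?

E1: NOT (NOT NOT p3 AND NOT NOT p1) OR (NOT p3 OR NOT p1) AND p0
    = NOT p3 OR NOT p1 OR (NOT p3 OR NOT p1) AND p0   [De Morgan]
    = NOT p3 OR NOT p1   [absorption]
E2: NOT NOT NOT NOT NOT p3 OR p0 OR p3 AND NOT p3
    = NOT NOT NOT p3 OR p0 OR p3 AND NOT p3   [double negation]
    = NOT NOT NOT p3 OR p0   [complement / identity]
    = NOT p3 OR p0   [double negation]
These differ: at p0=0, p1=0, p3=1, E1 = 1 but E2 = 0.

No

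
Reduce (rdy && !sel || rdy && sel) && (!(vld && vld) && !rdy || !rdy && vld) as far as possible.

(rdy && !sel || rdy && sel) && (!(vld && vld) && !rdy || !rdy && vld)
= (rdy && !sel || rdy && sel) && (!vld && !rdy || !rdy && vld)
= (rdy && !sel || rdy && sel) && !rdy
= rdy && !rdy
= false

false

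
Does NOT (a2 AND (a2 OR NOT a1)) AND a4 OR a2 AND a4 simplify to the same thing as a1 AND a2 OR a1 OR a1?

E1: NOT (a2 AND (a2 OR NOT a1)) AND a4 OR a2 AND a4
    = NOT a2 AND a4 OR a2 AND a4
    = a4
E2: a1 AND a2 OR a1 OR a1
    = a1 OR a1
    = a1
These differ: at a1=1, a2=0, a4=0, E1 = 0 but E2 = 1.

No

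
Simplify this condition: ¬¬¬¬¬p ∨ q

¬p ∨ q

¬¬¬¬¬p ∨ q
= ¬¬¬p ∨ q   (double negation)
= ¬p ∨ q   (double negation)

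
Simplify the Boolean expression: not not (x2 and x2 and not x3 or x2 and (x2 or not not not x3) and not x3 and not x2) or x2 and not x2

x2 and not x3

not not (x2 and x2 and not x3 or x2 and (x2 or not not not x3) and not x3 and not x2) or x2 and not x2
= not not (x2 and x2 and not x3 or x2 and (x2 or not x3) and not x3 and not x2) or x2 and not x2
= not not (x2 and x2 and not x3 or x2 and not x3 and not x2) or x2 and not x2
= x2 and x2 and not x3 or x2 and not x3 and not x2 or x2 and not x2
= x2 and not x3 or x2 and not x2
= x2 and not x3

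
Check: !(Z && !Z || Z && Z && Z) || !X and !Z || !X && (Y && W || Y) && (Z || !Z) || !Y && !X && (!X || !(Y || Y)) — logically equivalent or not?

E1: !(Z && !Z || Z && Z && Z) || !X
    = !(Z && !Z || Z && Z) || !X
    = !Z || !X
E2: !Z || !X && (Y && W || Y) && (Z || !Z) || !Y && !X && (!X || !(Y || Y))
    = !Z || !X && Y && (Z || !Z) || !Y && !X && (!X || !(Y || Y))
    = !Z || !X && Y && (Z || !Z) || !Y && !X && (!X || !Y)
    = !Z || !X && Y && (Z || !Z) || !Y && !X
    = !Z || !X && Y || !Y && !X
    = !Z || !X
Both reduce to !Z || !X, so they are equivalent.

Yes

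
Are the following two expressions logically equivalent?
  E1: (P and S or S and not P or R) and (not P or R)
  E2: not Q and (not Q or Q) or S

E1: (P and S or S and not P or R) and (not P or R)
    = R or (P and S or S and not P) and not P   [distribution]
    = R or S and not P   [distribution]
E2: not Q and (not Q or Q) or S
    = not Q or S   [complement / identity]
These differ: at P=1, Q=1, R=1, S=0, E1 = 1 but E2 = 0.

No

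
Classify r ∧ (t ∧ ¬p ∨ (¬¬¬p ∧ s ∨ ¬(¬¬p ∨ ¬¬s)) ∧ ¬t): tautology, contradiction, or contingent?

contingent

r ∧ (t ∧ ¬p ∨ (¬¬¬p ∧ s ∨ ¬(¬¬p ∨ ¬¬s)) ∧ ¬t)
= r ∧ (t ∧ ¬p ∨ (¬p ∧ s ∨ ¬(¬¬p ∨ ¬¬s)) ∧ ¬t)
= r ∧ (t ∧ ¬p ∨ (¬p ∧ s ∨ ¬p ∧ ¬s) ∧ ¬t)
= r ∧ (t ∧ ¬p ∨ ¬p ∧ ¬t)
= r ∧ ¬p
This depends on p, r, so it is not a constant.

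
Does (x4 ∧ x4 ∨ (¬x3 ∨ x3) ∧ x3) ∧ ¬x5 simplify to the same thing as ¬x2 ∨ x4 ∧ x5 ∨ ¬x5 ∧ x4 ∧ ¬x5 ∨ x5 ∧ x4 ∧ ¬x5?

No

E1: (x4 ∧ x4 ∨ (¬x3 ∨ x3) ∧ x3) ∧ ¬x5
    = (x4 ∧ x4 ∨ x3) ∧ ¬x5   (complement / identity)
    = (x4 ∨ x3) ∧ ¬x5   (idempotence)
E2: ¬x2 ∨ x4 ∧ x5 ∨ ¬x5 ∧ x4 ∧ ¬x5 ∨ x5 ∧ x4 ∧ ¬x5
    = ¬x2 ∨ x4 ∧ x5 ∨ x4 ∧ ¬x5   (distribution)
    = ¬x2 ∨ x4   (distribution)
These differ: at x2=0, x3=1, x4=1, x5=1, E1 = 0 but E2 = 1.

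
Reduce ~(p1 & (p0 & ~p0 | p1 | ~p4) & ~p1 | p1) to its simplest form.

~p1

~(p1 & (p0 & ~p0 | p1 | ~p4) & ~p1 | p1)
= ~(p1 & (p1 | ~p4) & ~p1 | p1)
= ~(p1 & ~p1 | p1)
= ~p1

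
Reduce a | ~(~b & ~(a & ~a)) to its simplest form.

a | b

a | ~(~b & ~(a & ~a))
= a | b | a & ~a   [De Morgan]
= a | b   [complement / identity]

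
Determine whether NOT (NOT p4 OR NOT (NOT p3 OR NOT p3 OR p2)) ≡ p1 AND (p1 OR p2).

No

E1: NOT (NOT p4 OR NOT (NOT p3 OR NOT p3 OR p2))
    = NOT (NOT p4 OR NOT (NOT p3 OR p2))   [idempotence]
    = p4 AND (NOT p3 OR p2)   [De Morgan]
E2: p1 AND (p1 OR p2)
    = p1   [absorption]
These differ: at p1=1, p2=0, p3=1, p4=0, E1 = 0 but E2 = 1.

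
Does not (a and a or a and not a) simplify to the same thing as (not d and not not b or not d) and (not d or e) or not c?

E1: not (a and a or a and not a)
    = not a
E2: (not d and not not b or not d) and (not d or e) or not c
    = (not d and b or not d) and (not d or e) or not c
    = not d and (not d or e) or not c
    = not d or not c
These differ: at a=1, b=0, c=0, d=1, e=0, E1 = 0 but E2 = 1.

No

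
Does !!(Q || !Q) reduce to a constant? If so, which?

yes, True

!!(Q || !Q)
= Q || !Q   — double negation
= true   — complement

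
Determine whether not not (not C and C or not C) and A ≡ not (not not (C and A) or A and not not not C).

No

E1: not not (not C and C or not C) and A
    = (not C and C or not C) and A   (double negation)
    = not C and A   (complement / identity)
E2: not (not not (C and A) or A and not not not C)
    = not (C and A or A and not not not C)   (double negation)
    = not (C and A or A and not C)   (double negation)
    = not A   (distribution)
These differ: at A=0, C=0, E1 = 0 but E2 = 1.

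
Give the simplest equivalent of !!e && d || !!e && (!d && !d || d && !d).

!!e && d || !!e && (!d && !d || d && !d)
= !!e && d || !!e && !d   (distribution)
= !!e   (distribution)
= e   (double negation)

e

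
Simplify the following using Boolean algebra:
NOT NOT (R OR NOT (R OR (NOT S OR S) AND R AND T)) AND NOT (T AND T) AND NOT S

NOT NOT (R OR NOT (R OR (NOT S OR S) AND R AND T)) AND NOT (T AND T) AND NOT S
= NOT NOT (R OR NOT (R OR R AND T)) AND NOT (T AND T) AND NOT S
= NOT NOT (R OR NOT (R OR R AND T)) AND NOT T AND NOT S
= (R OR NOT (R OR R AND T)) AND NOT T AND NOT S
= (R OR NOT R) AND NOT T AND NOT S
= NOT T AND NOT S

NOT T AND NOT S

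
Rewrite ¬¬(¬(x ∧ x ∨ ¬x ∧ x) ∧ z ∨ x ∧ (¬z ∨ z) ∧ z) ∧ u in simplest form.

¬¬(¬(x ∧ x ∨ ¬x ∧ x) ∧ z ∨ x ∧ (¬z ∨ z) ∧ z) ∧ u
= ¬¬(¬(x ∧ x ∨ ¬x ∧ x) ∧ z ∨ x ∧ z) ∧ u   (complement / identity)
= ¬¬(¬x ∧ z ∨ x ∧ z) ∧ u   (distribution)
= ¬¬z ∧ u   (distribution)
= z ∧ u   (double negation)

z ∧ u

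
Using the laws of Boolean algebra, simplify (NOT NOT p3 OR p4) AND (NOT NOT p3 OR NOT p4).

p3

(NOT NOT p3 OR p4) AND (NOT NOT p3 OR NOT p4)
= NOT NOT p3 OR p4 AND NOT p4   [distribution]
= NOT NOT p3   [complement / identity]
= p3   [double negation]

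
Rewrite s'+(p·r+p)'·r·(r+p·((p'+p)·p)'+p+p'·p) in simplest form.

s'+(p·r+p)'·r·(r+p·((p'+p)·p)'+p+p'·p)
= s'+p'·r·(r+p·((p'+p)·p)'+p+p'·p)   — absorption
= s'+p'·r·(r+p·p'+p+p'·p)   — complement / identity
= s'+p'·r·(r+p·p'+p)   — complement / identity
= s'+p'·r·(r+p)   — complement / identity
= s'+p'·r   — absorption

s'+p'·r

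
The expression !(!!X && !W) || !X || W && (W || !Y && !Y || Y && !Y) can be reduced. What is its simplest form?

!X || W

!(!!X && !W) || !X || W && (W || !Y && !Y || Y && !Y)
= !(!!X && !W) || !X || W && (W || !Y)   [distribution]
= !X || W || !X || W && (W || !Y)   [De Morgan]
= !X || W || !X || W   [absorption]
= !X || W   [idempotence]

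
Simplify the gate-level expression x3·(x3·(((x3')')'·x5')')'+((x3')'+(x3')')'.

x3·(x3·(((x3')')'·x5')')'+((x3')'+(x3')')'
= x3·(x3·(x3'·x5')')'+((x3')'+(x3')')'   [double negation]
= x3·(x3·(x3'·x5')')'+x3'·x3'   [De Morgan]
= x3·(x3·(x3+x5))'+x3'·x3'   [De Morgan]
= x3·x3'+x3'·x3'   [absorption]
= x3'   [distribution]

x3'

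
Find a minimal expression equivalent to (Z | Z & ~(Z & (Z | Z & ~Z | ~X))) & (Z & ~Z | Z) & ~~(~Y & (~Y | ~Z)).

Z & ~Y

(Z | Z & ~(Z & (Z | Z & ~Z | ~X))) & (Z & ~Z | Z) & ~~(~Y & (~Y | ~Z))
= (Z | Z & ~(Z & (Z | ~X))) & (Z & ~Z | Z) & ~~(~Y & (~Y | ~Z))   — complement / identity
= (Z | Z & ~Z) & (Z & ~Z | Z) & ~~(~Y & (~Y | ~Z))   — absorption
= (Z & ~Z | Z & Z) & ~~(~Y & (~Y | ~Z))   — distribution
= Z & ~~(~Y & (~Y | ~Z))   — distribution
= Z & ~Y & (~Y | ~Z)   — double negation
= Z & ~Y   — absorption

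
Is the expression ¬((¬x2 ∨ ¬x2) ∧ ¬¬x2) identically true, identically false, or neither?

¬((¬x2 ∨ ¬x2) ∧ ¬¬x2)
= ¬(¬x2 ∧ ¬¬x2)
= x2 ∨ ¬x2
= True

identically true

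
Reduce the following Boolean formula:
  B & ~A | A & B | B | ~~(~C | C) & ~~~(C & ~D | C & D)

B | ~C

B & ~A | A & B | B | ~~(~C | C) & ~~~(C & ~D | C & D)
= B & ~A | A & B | B | (~C | C) & ~~~(C & ~D | C & D)   (double negation)
= B & ~A | A & B | B | (~C | C) & ~(C & ~D | C & D)   (double negation)
= B & ~A | A & B | B | (~C | C) & ~C   (distribution)
= B | B | (~C | C) & ~C   (distribution)
= B | (~C | C) & ~C   (idempotence)
= B | ~C   (complement / identity)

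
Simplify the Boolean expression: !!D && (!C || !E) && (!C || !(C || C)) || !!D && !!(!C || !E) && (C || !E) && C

D && (!C || !E)

!!D && (!C || !E) && (!C || !(C || C)) || !!D && !!(!C || !E) && (C || !E) && C
= !!D && (!C || !E) && (!C || !(C || C)) || !!D && !!(!C || !E) && C   — absorption
= !!D && (!C || !E) && (!C || !C) || !!D && !!(!C || !E) && C   — idempotence
= !!D && (!C || !E) && !C || !!D && !!(!C || !E) && C   — idempotence
= !!D && (!C || !E) && !C || !!D && (!C || !E) && C   — double negation
= !!D && (!C || !E)   — distribution
= D && (!C || !E)   — double negation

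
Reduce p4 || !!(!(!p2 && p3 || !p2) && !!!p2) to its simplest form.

p4

p4 || !!(!(!p2 && p3 || !p2) && !!!p2)
= p4 || !(!p2 && p3 || !p2 || !!p2)   (De Morgan)
= p4 || !(!p2 || !!p2)   (absorption)
= p4 || p2 && !p2   (De Morgan)
= p4   (complement / identity)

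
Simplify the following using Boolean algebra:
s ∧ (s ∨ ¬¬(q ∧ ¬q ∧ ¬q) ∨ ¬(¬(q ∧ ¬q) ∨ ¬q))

s ∧ (s ∨ ¬¬(q ∧ ¬q ∧ ¬q) ∨ ¬(¬(q ∧ ¬q) ∨ ¬q))
= s ∧ (s ∨ q ∧ ¬q ∧ ¬q ∨ ¬(¬(q ∧ ¬q) ∨ ¬q))   — double negation
= s ∧ (s ∨ q ∧ ¬q ∧ ¬q ∨ q ∧ ¬q ∧ q)   — De Morgan
= s ∧ (s ∨ q ∧ ¬q)   — distribution
= s ∧ s   — complement / identity
= s   — idempotence

s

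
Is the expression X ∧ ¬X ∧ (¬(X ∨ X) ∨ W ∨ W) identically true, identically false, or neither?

identically false

X ∧ ¬X ∧ (¬(X ∨ X) ∨ W ∨ W)
= X ∧ ¬X ∧ (¬X ∨ W ∨ W)   [idempotence]
= X ∧ ¬X ∧ (¬X ∨ W)   [idempotence]
= X ∧ ¬X   [absorption]
= False   [complement]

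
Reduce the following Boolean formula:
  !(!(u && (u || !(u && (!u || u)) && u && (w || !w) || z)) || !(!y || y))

u

!(!(u && (u || !(u && (!u || u)) && u && (w || !w) || z)) || !(!y || y))
= !(!(u && (u || !(u && (!u || u)) && u || z)) || !(!y || y))   — complement / identity
= u && (u || !(u && (!u || u)) && u || z) && (!y || y)   — De Morgan
= u && (u || !u && u || z) && (!y || y)   — complement / identity
= u && (u || z) && (!y || y)   — complement / identity
= u && (!y || y)   — absorption
= u   — complement / identity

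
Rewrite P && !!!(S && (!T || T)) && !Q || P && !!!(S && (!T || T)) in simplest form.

P && !!!(S && (!T || T)) && !Q || P && !!!(S && (!T || T))
= P && !!!(S && (!T || T))   [absorption]
= P && !(S && (!T || T))   [double negation]
= P && !S   [complement / identity]

P && !S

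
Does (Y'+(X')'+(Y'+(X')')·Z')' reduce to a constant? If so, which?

(Y'+(X')'+(Y'+(X')')·Z')'
= (Y'+(X')')'   [absorption]
= Y·X'   [De Morgan]
This depends on X, Y, so it is not a constant.

no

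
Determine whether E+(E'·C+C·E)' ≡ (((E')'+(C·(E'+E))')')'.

Yes

E1: E+(E'·C+C·E)'
    = E+C'   [distribution]
E2: (((E')'+(C·(E'+E))')')'
    = (((E')'+C')')'   [complement / identity]
    = ((E+C')')'   [double negation]
    = E+C'   [double negation]
Both reduce to E+C', so they are equivalent.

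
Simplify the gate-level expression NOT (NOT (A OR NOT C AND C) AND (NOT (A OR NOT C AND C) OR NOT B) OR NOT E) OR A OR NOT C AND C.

NOT (NOT (A OR NOT C AND C) AND (NOT (A OR NOT C AND C) OR NOT B) OR NOT E) OR A OR NOT C AND C
= NOT (NOT (A OR NOT C AND C) OR NOT E) OR A OR NOT C AND C   [absorption]
= (A OR NOT C AND C) AND E OR A OR NOT C AND C   [De Morgan]
= A OR NOT C AND C   [absorption]
= A   [complement / identity]

A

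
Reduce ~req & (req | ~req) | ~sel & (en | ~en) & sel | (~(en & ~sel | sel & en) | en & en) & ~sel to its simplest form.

~req | ~sel

~req & (req | ~req) | ~sel & (en | ~en) & sel | (~(en & ~sel | sel & en) | en & en) & ~sel
= ~req | ~sel & (en | ~en) & sel | (~(en & ~sel | sel & en) | en & en) & ~sel   — complement / identity
= ~req | ~sel & sel | (~(en & ~sel | sel & en) | en & en) & ~sel   — complement / identity
= ~req | ~sel & sel | (~(en & ~sel | sel & en) | en) & ~sel   — idempotence
= ~req | (~(en & ~sel | sel & en) | en) & ~sel   — complement / identity
= ~req | (~en | en) & ~sel   — distribution
= ~req | ~sel   — complement / identity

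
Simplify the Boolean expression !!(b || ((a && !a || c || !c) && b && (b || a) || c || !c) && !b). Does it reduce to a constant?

!!(b || ((a && !a || c || !c) && b && (b || a) || c || !c) && !b)
= !!(b || ((c || !c) && b && (b || a) || c || !c) && !b)   — complement / identity
= b || ((c || !c) && b && (b || a) || c || !c) && !b   — double negation
= b || ((c || !c) && b || c || !c) && !b   — absorption
= b || (c || !c) && !b   — absorption
= b || !b   — complement / identity
= true   — complement

true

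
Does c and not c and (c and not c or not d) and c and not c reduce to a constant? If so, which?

yes, False

c and not c and (c and not c or not d) and c and not c
= c and not c and c and not c   [absorption]
= c and not c   [idempotence]
= False   [complement]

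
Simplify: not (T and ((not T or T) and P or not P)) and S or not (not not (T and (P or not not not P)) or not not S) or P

not (T and ((not T or T) and P or not P)) and S or not (not not (T and (P or not not not P)) or not not S) or P
= not (T and ((not T or T) and P or not P)) and S or not (T and (P or not not not P)) and not S or P   [De Morgan]
= not (T and (P or not P)) and S or not (T and (P or not not not P)) and not S or P   [complement / identity]
= not (T and (P or not P)) and S or not (T and (P or not P)) and not S or P   [double negation]
= not (T and (P or not P)) or P   [distribution]
= not T or P   [complement / identity]

not T or P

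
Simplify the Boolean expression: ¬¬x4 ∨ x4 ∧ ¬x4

¬¬x4 ∨ x4 ∧ ¬x4
= x4 ∨ x4 ∧ ¬x4
= x4

x4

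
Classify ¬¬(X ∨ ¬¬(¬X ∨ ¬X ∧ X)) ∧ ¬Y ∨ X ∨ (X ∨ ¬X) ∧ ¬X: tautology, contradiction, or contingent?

¬¬(X ∨ ¬¬(¬X ∨ ¬X ∧ X)) ∧ ¬Y ∨ X ∨ (X ∨ ¬X) ∧ ¬X
= ¬¬(X ∨ ¬¬¬X) ∧ ¬Y ∨ X ∨ (X ∨ ¬X) ∧ ¬X
= (X ∨ ¬¬¬X) ∧ ¬Y ∨ X ∨ (X ∨ ¬X) ∧ ¬X
= (X ∨ ¬¬¬X) ∧ ¬Y ∨ X ∨ ¬X
= (X ∨ ¬X) ∧ ¬Y ∨ X ∨ ¬X
= X ∨ ¬X
= True

tautology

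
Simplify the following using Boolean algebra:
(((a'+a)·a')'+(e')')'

(((a'+a)·a')'+(e')')'
= (a'+a)·a'·e'
= a'·e'

a'·e'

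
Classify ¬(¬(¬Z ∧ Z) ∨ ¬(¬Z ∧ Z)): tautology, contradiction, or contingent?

¬(¬(¬Z ∧ Z) ∨ ¬(¬Z ∧ Z))
= ¬¬(¬Z ∧ Z)
= ¬Z ∧ Z
= False

contradiction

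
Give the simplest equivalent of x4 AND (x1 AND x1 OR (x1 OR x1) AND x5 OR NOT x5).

x4 AND (x1 OR NOT x5)

x4 AND (x1 AND x1 OR (x1 OR x1) AND x5 OR NOT x5)
= x4 AND (x1 AND x1 OR x1 AND x5 OR NOT x5)   — idempotence
= x4 AND (x1 OR x1 AND x5 OR NOT x5)   — idempotence
= x4 AND (x1 OR NOT x5)   — absorption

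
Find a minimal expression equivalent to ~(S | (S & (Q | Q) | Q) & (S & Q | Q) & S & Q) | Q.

~S | Q

~(S | (S & (Q | Q) | Q) & (S & Q | Q) & S & Q) | Q
= ~(S | (S & Q | Q) & (S & Q | Q) & S & Q) | Q
= ~(S | (S & Q | Q) & S & Q) | Q
= ~(S | S & Q) | Q
= ~S | Q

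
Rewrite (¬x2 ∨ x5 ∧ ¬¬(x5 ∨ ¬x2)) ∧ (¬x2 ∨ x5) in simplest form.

¬x2 ∨ x5

(¬x2 ∨ x5 ∧ ¬¬(x5 ∨ ¬x2)) ∧ (¬x2 ∨ x5)
= (¬x2 ∨ x5 ∧ (x5 ∨ ¬x2)) ∧ (¬x2 ∨ x5)
= (¬x2 ∨ x5) ∧ (¬x2 ∨ x5)
= ¬x2 ∨ x5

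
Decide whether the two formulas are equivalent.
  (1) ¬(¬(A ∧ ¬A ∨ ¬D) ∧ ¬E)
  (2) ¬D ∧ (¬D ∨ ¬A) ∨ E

E1: ¬(¬(A ∧ ¬A ∨ ¬D) ∧ ¬E)
    = ¬(¬¬D ∧ ¬E)   (complement / identity)
    = ¬D ∨ E   (De Morgan)
E2: ¬D ∧ (¬D ∨ ¬A) ∨ E
    = ¬D ∨ E   (absorption)
Both reduce to ¬D ∨ E, so they are equivalent.

Yes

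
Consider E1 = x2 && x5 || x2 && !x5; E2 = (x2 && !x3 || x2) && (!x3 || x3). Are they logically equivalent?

E1: x2 && x5 || x2 && !x5
    = x2   — distribution
E2: (x2 && !x3 || x2) && (!x3 || x3)
    = x2 && (!x3 || x3)   — absorption
    = x2   — complement / identity
Both reduce to x2, so they are equivalent.

Yes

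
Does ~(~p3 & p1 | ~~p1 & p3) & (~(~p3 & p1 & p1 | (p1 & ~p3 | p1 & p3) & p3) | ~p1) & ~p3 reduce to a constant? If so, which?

~(~p3 & p1 | ~~p1 & p3) & (~(~p3 & p1 & p1 | (p1 & ~p3 | p1 & p3) & p3) | ~p1) & ~p3
= ~(~p3 & p1 | ~~p1 & p3) & (~(~p3 & p1 & p1 | p1 & p3) | ~p1) & ~p3
= ~(~p3 & p1 | ~~p1 & p3) & (~(~p3 & p1 | p1 & p3) | ~p1) & ~p3
= ~(~p3 & p1 | p1 & p3) & (~(~p3 & p1 | p1 & p3) | ~p1) & ~p3
= ~(~p3 & p1 | p1 & p3) & ~p3
= ~p1 & ~p3
This depends on p1, p3, so it is not a constant.

no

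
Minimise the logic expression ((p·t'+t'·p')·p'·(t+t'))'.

((p·t'+t'·p')·p'·(t+t'))'
= ((p·t'+t'·p')·p')'   — complement / identity
= (t'·p')'   — distribution
= t+p   — De Morgan

t+p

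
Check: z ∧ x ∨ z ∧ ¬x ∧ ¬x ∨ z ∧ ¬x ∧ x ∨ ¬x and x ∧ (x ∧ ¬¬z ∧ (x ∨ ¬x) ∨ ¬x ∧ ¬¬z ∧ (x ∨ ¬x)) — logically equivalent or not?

No

E1: z ∧ x ∨ z ∧ ¬x ∧ ¬x ∨ z ∧ ¬x ∧ x ∨ ¬x
    = z ∧ x ∨ z ∧ ¬x ∨ ¬x
    = z ∨ ¬x
E2: x ∧ (x ∧ ¬¬z ∧ (x ∨ ¬x) ∨ ¬x ∧ ¬¬z ∧ (x ∨ ¬x))
    = x ∧ ¬¬z ∧ (x ∨ ¬x)
    = x ∧ ¬¬z
    = x ∧ z
These differ: at x=0, z=0, E1 = 1 but E2 = 0.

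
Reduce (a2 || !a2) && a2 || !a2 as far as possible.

true

(a2 || !a2) && a2 || !a2
= a2 || !a2
= true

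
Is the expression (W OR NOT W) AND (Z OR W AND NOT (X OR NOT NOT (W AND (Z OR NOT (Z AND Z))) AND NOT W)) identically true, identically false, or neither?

neither

(W OR NOT W) AND (Z OR W AND NOT (X OR NOT NOT (W AND (Z OR NOT (Z AND Z))) AND NOT W))
= (W OR NOT W) AND (Z OR W AND NOT (X OR W AND (Z OR NOT (Z AND Z)) AND NOT W))
= (W OR NOT W) AND (Z OR W AND NOT (X OR W AND (Z OR NOT Z) AND NOT W))
= (W OR NOT W) AND (Z OR W AND NOT (X OR W AND NOT W))
= (W OR NOT W) AND (Z OR W AND NOT X)
= Z OR W AND NOT X
This depends on W, X, Z, so it is not a constant.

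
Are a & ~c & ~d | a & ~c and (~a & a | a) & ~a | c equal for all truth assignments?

No

E1: a & ~c & ~d | a & ~c
    = a & ~c
E2: (~a & a | a) & ~a | c
    = a & ~a | c
    = c
These differ: at a=1, c=1, d=0, E1 = 0 but E2 = 1.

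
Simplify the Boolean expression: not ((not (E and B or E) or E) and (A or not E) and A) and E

not A and E

not ((not (E and B or E) or E) and (A or not E) and A) and E
= not ((not E or E) and (A or not E) and A) and E   [absorption]
= not ((A or not E) and A) and E   [complement / identity]
= not A and E   [absorption]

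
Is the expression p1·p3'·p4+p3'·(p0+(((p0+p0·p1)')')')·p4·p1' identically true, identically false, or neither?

p1·p3'·p4+p3'·(p0+(((p0+p0·p1)')')')·p4·p1'
= p1·p3'·p4+p3'·(p0+((p0')')')·p4·p1'   (absorption)
= p1·p3'·p4+p3'·(p0+p0')·p4·p1'   (double negation)
= p1·p3'·p4+p3'·p4·p1'   (complement / identity)
= p3'·p4   (distribution)
This depends on p3, p4, so it is not a constant.

neither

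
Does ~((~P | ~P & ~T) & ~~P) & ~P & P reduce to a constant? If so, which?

~((~P | ~P & ~T) & ~~P) & ~P & P
= ~(~P & ~~P) & ~P & P
= (P | ~P) & ~P & P
= ~P & P
= 0

yes, False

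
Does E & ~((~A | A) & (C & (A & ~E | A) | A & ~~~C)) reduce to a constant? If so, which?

no

E & ~((~A | A) & (C & (A & ~E | A) | A & ~~~C))
= E & ~((~A | A) & (C & (A & ~E | A) | A & ~C))
= E & ~((~A | A) & (C & A | A & ~C))
= E & ~((~A | A) & A)
= E & ~A
This depends on A, E, so it is not a constant.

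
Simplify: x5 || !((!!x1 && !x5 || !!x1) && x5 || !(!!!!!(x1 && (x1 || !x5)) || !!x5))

x5 || !((!!x1 && !x5 || !!x1) && x5 || !(!!!!!(x1 && (x1 || !x5)) || !!x5))
= x5 || !((!!x1 && !x5 || !!x1) && x5 || !(!!!!!x1 || !!x5))   — absorption
= x5 || !(!!x1 && x5 || !(!!!!!x1 || !!x5))   — absorption
= x5 || !(!!x1 && x5 || !(!!!x1 || !!x5))   — double negation
= x5 || !(!!x1 && x5 || !!x1 && !x5)   — De Morgan
= x5 || !!!x1   — distribution
= x5 || !x1   — double negation

x5 || !x1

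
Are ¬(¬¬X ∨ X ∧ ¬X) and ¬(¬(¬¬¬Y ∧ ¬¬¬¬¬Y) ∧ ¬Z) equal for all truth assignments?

E1: ¬(¬¬X ∨ X ∧ ¬X)
    = ¬(X ∨ X ∧ ¬X)   — double negation
    = ¬X   — complement / identity
E2: ¬(¬(¬¬¬Y ∧ ¬¬¬¬¬Y) ∧ ¬Z)
    = ¬(¬(¬¬¬Y ∧ ¬¬¬Y) ∧ ¬Z)   — double negation
    = ¬(¬¬¬¬Y ∧ ¬Z)   — idempotence
    = ¬¬¬Y ∨ Z   — De Morgan
    = ¬Y ∨ Z   — double negation
These differ: at X=1, Y=0, Z=0, E1 = 0 but E2 = 1.

No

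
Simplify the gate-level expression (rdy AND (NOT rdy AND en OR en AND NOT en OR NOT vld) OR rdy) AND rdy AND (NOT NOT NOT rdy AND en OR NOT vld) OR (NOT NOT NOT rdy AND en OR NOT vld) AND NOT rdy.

NOT rdy AND en OR NOT vld

(rdy AND (NOT rdy AND en OR en AND NOT en OR NOT vld) OR rdy) AND rdy AND (NOT NOT NOT rdy AND en OR NOT vld) OR (NOT NOT NOT rdy AND en OR NOT vld) AND NOT rdy
= (rdy AND (NOT rdy AND en OR NOT vld) OR rdy) AND rdy AND (NOT NOT NOT rdy AND en OR NOT vld) OR (NOT NOT NOT rdy AND en OR NOT vld) AND NOT rdy   [complement / identity]
= (rdy AND (NOT rdy AND en OR NOT vld) OR rdy) AND rdy AND (NOT NOT NOT rdy AND en OR NOT vld) OR (NOT rdy AND en OR NOT vld) AND NOT rdy   [double negation]
= (rdy AND (NOT rdy AND en OR NOT vld) OR rdy) AND rdy AND (NOT rdy AND en OR NOT vld) OR (NOT rdy AND en OR NOT vld) AND NOT rdy   [double negation]
= rdy AND (NOT rdy AND en OR NOT vld) OR (NOT rdy AND en OR NOT vld) AND NOT rdy   [absorption]
= NOT rdy AND en OR NOT vld   [distribution]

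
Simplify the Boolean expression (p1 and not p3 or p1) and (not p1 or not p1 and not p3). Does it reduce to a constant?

(p1 and not p3 or p1) and (not p1 or not p1 and not p3)
= p1 and (not p1 or not p1 and not p3)   (absorption)
= p1 and not p1   (absorption)
= False   (complement)

False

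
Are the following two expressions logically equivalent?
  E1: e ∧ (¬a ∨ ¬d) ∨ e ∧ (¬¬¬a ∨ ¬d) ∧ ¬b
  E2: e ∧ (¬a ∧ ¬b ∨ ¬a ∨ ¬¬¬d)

E1: e ∧ (¬a ∨ ¬d) ∨ e ∧ (¬¬¬a ∨ ¬d) ∧ ¬b
    = e ∧ (¬a ∨ ¬d) ∨ e ∧ (¬a ∨ ¬d) ∧ ¬b   — double negation
    = e ∧ (¬a ∨ ¬d)   — absorption
E2: e ∧ (¬a ∧ ¬b ∨ ¬a ∨ ¬¬¬d)
    = e ∧ (¬a ∧ ¬b ∨ ¬a ∨ ¬d)   — double negation
    = e ∧ (¬a ∨ ¬d)   — absorption
Both reduce to e ∧ (¬a ∨ ¬d), so they are equivalent.

Yes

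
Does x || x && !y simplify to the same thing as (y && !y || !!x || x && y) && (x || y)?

E1: x || x && !y
    = x
E2: (y && !y || !!x || x && y) && (x || y)
    = (y && !y || x || x && y) && (x || y)
    = (y && !y || x) && (x || y)
    = x && (x || y)
    = x
Both reduce to x, so they are equivalent.

Yes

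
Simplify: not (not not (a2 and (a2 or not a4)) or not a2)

not (not not (a2 and (a2 or not a4)) or not a2)
= not (not not a2 or not a2)   [absorption]
= not a2 and a2   [De Morgan]
= False   [complement]

False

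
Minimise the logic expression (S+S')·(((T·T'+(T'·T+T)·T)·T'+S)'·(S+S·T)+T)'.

(S+S')·(((T·T'+(T'·T+T)·T)·T'+S)'·(S+S·T)+T)'
= (S+S')·(((T·T'+T·T)·T'+S)'·(S+S·T)+T)'   [complement / identity]
= (S+S')·((T·T'+S)'·(S+S·T)+T)'   [distribution]
= ((T·T'+S)'·(S+S·T)+T)'   [complement / identity]
= (S'·(S+S·T)+T)'   [complement / identity]
= (S'·S+T)'   [absorption]
= T'   [complement / identity]

T'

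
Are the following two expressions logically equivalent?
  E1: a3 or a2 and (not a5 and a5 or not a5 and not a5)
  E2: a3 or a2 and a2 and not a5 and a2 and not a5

Yes

E1: a3 or a2 and (not a5 and a5 or not a5 and not a5)
    = a3 or a2 and not a5   [distribution]
E2: a3 or a2 and a2 and not a5 and a2 and not a5
    = a3 or a2 and not a5 and a2 and not a5   [idempotence]
    = a3 or a2 and not a5   [idempotence]
Both reduce to a3 or a2 and not a5, so they are equivalent.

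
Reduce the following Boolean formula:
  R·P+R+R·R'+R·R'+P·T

R·P+R+R·R'+R·R'+P·T
= R·P+R+R·R'+P·T
= R+R·R'+P·T
= R+P·T

R+P·T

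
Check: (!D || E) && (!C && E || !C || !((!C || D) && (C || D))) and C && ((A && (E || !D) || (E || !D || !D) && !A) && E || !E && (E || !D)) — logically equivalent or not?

E1: (!D || E) && (!C && E || !C || !((!C || D) && (C || D)))
    = (!D || E) && (!C && E || !C || !(!C && C || D))   (distribution)
    = (!D || E) && (!C || !(!C && C || D))   (absorption)
    = (!D || E) && (!C || !D)   (complement / identity)
    = E && !C || !D   (distribution)
E2: C && ((A && (E || !D) || (E || !D || !D) && !A) && E || !E && (E || !D))
    = C && ((A && (E || !D) || (E || !D) && !A) && E || !E && (E || !D))   (idempotence)
    = C && ((E || !D) && E || !E && (E || !D))   (distribution)
    = C && (E || !D)   (distribution)
These differ: at A=0, C=0, D=0, E=1, E1 = 1 but E2 = 0.

No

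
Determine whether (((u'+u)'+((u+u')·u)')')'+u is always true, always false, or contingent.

always true

(((u'+u)'+((u+u')·u)')')'+u
= ((u'+u)·(u+u')·u)'+u   (De Morgan)
= ((u'+u)·u)'+u   (complement / identity)
= u'+u   (complement / identity)
= 1   (complement)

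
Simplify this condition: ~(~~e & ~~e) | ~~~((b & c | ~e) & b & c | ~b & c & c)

~e | ~c

~(~~e & ~~e) | ~~~((b & c | ~e) & b & c | ~b & c & c)
= ~(~~e & ~~e) | ~((b & c | ~e) & b & c | ~b & c & c)
= ~(~~e & ~~e) | ~((b & c | ~e) & b & c | ~b & c)
= ~(~~e & ~~e) | ~(b & c | ~b & c)
= ~~~e | ~(b & c | ~b & c)
= ~e | ~(b & c | ~b & c)
= ~e | ~c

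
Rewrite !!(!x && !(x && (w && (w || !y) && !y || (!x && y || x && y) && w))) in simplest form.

!!(!x && !(x && (w && (w || !y) && !y || (!x && y || x && y) && w)))
= !!(!x && !(x && (w && !y || (!x && y || x && y) && w)))   — absorption
= !(x || x && (w && !y || (!x && y || x && y) && w))   — De Morgan
= !(x || x && (w && !y || y && w))   — distribution
= !(x || x && w)   — distribution
= !x   — absorption

!x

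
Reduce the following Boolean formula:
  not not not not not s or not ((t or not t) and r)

not s or not r

not not not not not s or not ((t or not t) and r)
= not not not not not s or not r   — complement / identity
= not not not s or not r   — double negation
= not s or not r   — double negation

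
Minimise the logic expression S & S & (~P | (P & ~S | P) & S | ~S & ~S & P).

S & S & (~P | (P & ~S | P) & S | ~S & ~S & P)
= S & S & (~P | (P & ~S | P) & S | ~S & P)   [idempotence]
= S & (~P | (P & ~S | P) & S | ~S & P)   [idempotence]
= S & (~P | P & S | ~S & P)   [absorption]
= S & (~P | P)   [distribution]
= S   [complement / identity]

S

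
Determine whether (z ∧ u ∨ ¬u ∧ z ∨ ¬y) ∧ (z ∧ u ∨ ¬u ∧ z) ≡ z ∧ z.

Yes

E1: (z ∧ u ∨ ¬u ∧ z ∨ ¬y) ∧ (z ∧ u ∨ ¬u ∧ z)
    = z ∧ u ∨ ¬u ∧ z   [absorption]
    = z   [distribution]
E2: z ∧ z
    = z   [idempotence]
Both reduce to z, so they are equivalent.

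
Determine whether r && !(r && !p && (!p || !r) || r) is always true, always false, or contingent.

r && !(r && !p && (!p || !r) || r)
= r && !(r && !p || r)   — absorption
= r && !r   — absorption
= false   — complement

always false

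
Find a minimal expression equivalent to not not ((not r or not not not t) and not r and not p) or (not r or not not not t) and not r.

not r

not not ((not r or not not not t) and not r and not p) or (not r or not not not t) and not r
= (not r or not not not t) and not r and not p or (not r or not not not t) and not r   — double negation
= (not r or not not not t) and not r   — absorption
= (not r or not t) and not r   — double negation
= not r   — absorption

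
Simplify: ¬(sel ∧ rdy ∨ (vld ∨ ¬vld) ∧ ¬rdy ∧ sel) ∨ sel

True

¬(sel ∧ rdy ∨ (vld ∨ ¬vld) ∧ ¬rdy ∧ sel) ∨ sel
= ¬(sel ∧ rdy ∨ ¬rdy ∧ sel) ∨ sel   [complement / identity]
= ¬sel ∨ sel   [distribution]
= True   [complement]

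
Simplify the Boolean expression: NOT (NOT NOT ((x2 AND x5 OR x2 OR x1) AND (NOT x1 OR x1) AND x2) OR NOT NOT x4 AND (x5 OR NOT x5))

NOT x2 AND NOT x4

NOT (NOT NOT ((x2 AND x5 OR x2 OR x1) AND (NOT x1 OR x1) AND x2) OR NOT NOT x4 AND (x5 OR NOT x5))
= NOT (NOT NOT ((x2 OR x1) AND (NOT x1 OR x1) AND x2) OR NOT NOT x4 AND (x5 OR NOT x5))   — absorption
= NOT (NOT NOT ((x2 OR x1) AND x2) OR NOT NOT x4 AND (x5 OR NOT x5))   — complement / identity
= NOT (NOT NOT x2 OR NOT NOT x4 AND (x5 OR NOT x5))   — absorption
= NOT (NOT NOT x2 OR NOT NOT x4)   — complement / identity
= NOT x2 AND NOT x4   — De Morgan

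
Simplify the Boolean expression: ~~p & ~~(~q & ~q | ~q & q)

p & ~q

~~p & ~~(~q & ~q | ~q & q)
= ~~p & ~~~q
= p & ~~~q
= p & ~q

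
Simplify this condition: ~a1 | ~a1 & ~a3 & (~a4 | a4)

~a1

~a1 | ~a1 & ~a3 & (~a4 | a4)
= ~a1 | ~a1 & ~a3   (complement / identity)
= ~a1   (absorption)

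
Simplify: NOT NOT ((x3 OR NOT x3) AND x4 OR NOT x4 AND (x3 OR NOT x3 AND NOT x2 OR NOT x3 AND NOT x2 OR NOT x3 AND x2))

NOT NOT ((x3 OR NOT x3) AND x4 OR NOT x4 AND (x3 OR NOT x3 AND NOT x2 OR NOT x3 AND NOT x2 OR NOT x3 AND x2))
= (x3 OR NOT x3) AND x4 OR NOT x4 AND (x3 OR NOT x3 AND NOT x2 OR NOT x3 AND NOT x2 OR NOT x3 AND x2)   (double negation)
= (x3 OR NOT x3) AND x4 OR NOT x4 AND (x3 OR NOT x3 AND NOT x2 OR NOT x3 AND x2)   (idempotence)
= (x3 OR NOT x3) AND x4 OR NOT x4 AND (x3 OR NOT x3)   (distribution)
= (x3 OR NOT x3) AND (x4 OR NOT x4)   (distribution)
= x3 OR NOT x3   (complement / identity)
= TRUE   (complement)

TRUE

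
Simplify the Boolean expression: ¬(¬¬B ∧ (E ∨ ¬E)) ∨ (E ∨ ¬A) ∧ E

¬B ∨ E

¬(¬¬B ∧ (E ∨ ¬E)) ∨ (E ∨ ¬A) ∧ E
= ¬¬¬B ∨ (E ∨ ¬A) ∧ E   (complement / identity)
= ¬¬¬B ∨ E   (absorption)
= ¬B ∨ E   (double negation)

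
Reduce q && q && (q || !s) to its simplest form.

q

q && q && (q || !s)
= q && q   — absorption
= q   — idempotence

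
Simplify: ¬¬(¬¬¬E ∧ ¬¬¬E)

¬E

¬¬(¬¬¬E ∧ ¬¬¬E)
= ¬(¬¬E ∨ ¬¬E)   [De Morgan]
= ¬(¬¬E ∨ E)   [double negation]
= ¬(E ∨ E)   [double negation]
= ¬E   [idempotence]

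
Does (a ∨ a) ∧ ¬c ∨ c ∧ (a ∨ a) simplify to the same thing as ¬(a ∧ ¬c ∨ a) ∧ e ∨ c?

E1: (a ∨ a) ∧ ¬c ∨ c ∧ (a ∨ a)
    = a ∨ a
    = a
E2: ¬(a ∧ ¬c ∨ a) ∧ e ∨ c
    = ¬a ∧ e ∨ c
These differ: at a=0, c=1, e=0, E1 = 0 but E2 = 1.

No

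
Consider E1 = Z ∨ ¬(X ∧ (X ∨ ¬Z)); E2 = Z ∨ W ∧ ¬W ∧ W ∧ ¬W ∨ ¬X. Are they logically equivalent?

Yes

E1: Z ∨ ¬(X ∧ (X ∨ ¬Z))
    = Z ∨ ¬X   — absorption
E2: Z ∨ W ∧ ¬W ∧ W ∧ ¬W ∨ ¬X
    = Z ∨ W ∧ ¬W ∨ ¬X   — idempotence
    = Z ∨ ¬X   — complement / identity
Both reduce to Z ∨ ¬X, so they are equivalent.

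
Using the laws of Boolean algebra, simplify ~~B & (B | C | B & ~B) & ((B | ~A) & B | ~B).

~~B & (B | C | B & ~B) & ((B | ~A) & B | ~B)
= B & (B | C | B & ~B) & ((B | ~A) & B | ~B)   [double negation]
= B & (B | C | B & ~B) & (B | ~B)   [absorption]
= B & (B | C) & (B | ~B)   [complement / identity]
= B & (B | C)   [complement / identity]
= B   [absorption]

B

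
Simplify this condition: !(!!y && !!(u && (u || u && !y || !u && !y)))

!(!!y && !!(u && (u || u && !y || !u && !y)))
= !(!!y && !!(u && (u || !y)))   (distribution)
= !y || !(u && (u || !y))   (De Morgan)
= !y || !u   (absorption)

!y || !u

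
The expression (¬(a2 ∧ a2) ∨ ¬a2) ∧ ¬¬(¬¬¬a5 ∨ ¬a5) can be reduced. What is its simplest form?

¬a2 ∧ ¬a5

(¬(a2 ∧ a2) ∨ ¬a2) ∧ ¬¬(¬¬¬a5 ∨ ¬a5)
= (¬a2 ∨ ¬a2) ∧ ¬¬(¬¬¬a5 ∨ ¬a5)
= (¬a2 ∨ ¬a2) ∧ ¬¬(¬a5 ∨ ¬a5)
= ¬a2 ∧ ¬¬(¬a5 ∨ ¬a5)
= ¬a2 ∧ ¬(a5 ∧ a5)
= ¬a2 ∧ ¬a5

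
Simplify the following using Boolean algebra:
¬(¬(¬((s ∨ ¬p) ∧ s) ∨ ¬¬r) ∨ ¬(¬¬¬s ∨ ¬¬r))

¬(¬(¬((s ∨ ¬p) ∧ s) ∨ ¬¬r) ∨ ¬(¬¬¬s ∨ ¬¬r))
= (¬((s ∨ ¬p) ∧ s) ∨ ¬¬r) ∧ (¬¬¬s ∨ ¬¬r)   (De Morgan)
= (¬((s ∨ ¬p) ∧ s) ∨ ¬¬r) ∧ (¬s ∨ ¬¬r)   (double negation)
= (¬s ∨ ¬¬r) ∧ (¬s ∨ ¬¬r)   (absorption)
= ¬s ∨ ¬¬r   (idempotence)
= ¬s ∨ r   (double negation)

¬s ∨ r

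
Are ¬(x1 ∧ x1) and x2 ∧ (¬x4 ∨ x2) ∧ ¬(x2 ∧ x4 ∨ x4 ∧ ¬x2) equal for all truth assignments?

E1: ¬(x1 ∧ x1)
    = ¬x1   [idempotence]
E2: x2 ∧ (¬x4 ∨ x2) ∧ ¬(x2 ∧ x4 ∨ x4 ∧ ¬x2)
    = x2 ∧ (¬x4 ∨ x2) ∧ ¬x4   [distribution]
    = x2 ∧ ¬x4   [absorption]
These differ: at x1=0, x2=0, x4=0, E1 = 1 but E2 = 0.

No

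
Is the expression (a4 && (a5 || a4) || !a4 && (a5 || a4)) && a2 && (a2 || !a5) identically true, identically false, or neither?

neither

(a4 && (a5 || a4) || !a4 && (a5 || a4)) && a2 && (a2 || !a5)
= (a5 || a4) && a2 && (a2 || !a5)   — distribution
= (a5 || a4) && a2   — absorption
This depends on a2, a4, a5, so it is not a constant.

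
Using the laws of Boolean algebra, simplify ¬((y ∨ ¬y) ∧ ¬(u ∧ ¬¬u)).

u

¬((y ∨ ¬y) ∧ ¬(u ∧ ¬¬u))
= ¬((y ∨ ¬y) ∧ ¬(u ∧ u))   [double negation]
= ¬¬(u ∧ u)   [complement / identity]
= ¬¬u   [idempotence]
= u   [double negation]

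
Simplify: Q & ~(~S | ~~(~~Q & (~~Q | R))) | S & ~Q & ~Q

Q & ~(~S | ~~(~~Q & (~~Q | R))) | S & ~Q & ~Q
= Q & ~(~S | ~~~~Q) | S & ~Q & ~Q   — absorption
= Q & S & ~~~Q | S & ~Q & ~Q   — De Morgan
= Q & S & ~Q | S & ~Q & ~Q   — double negation
= S & ~Q   — distribution

S & ~Q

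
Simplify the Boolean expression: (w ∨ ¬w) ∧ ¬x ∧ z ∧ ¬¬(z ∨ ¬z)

(w ∨ ¬w) ∧ ¬x ∧ z ∧ ¬¬(z ∨ ¬z)
= ¬x ∧ z ∧ ¬¬(z ∨ ¬z)   — complement / identity
= ¬x ∧ z ∧ (z ∨ ¬z)   — double negation
= ¬x ∧ z   — complement / identity

¬x ∧ z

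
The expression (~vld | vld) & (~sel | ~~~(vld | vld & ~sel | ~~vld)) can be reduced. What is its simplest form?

~sel | ~vld

(~vld | vld) & (~sel | ~~~(vld | vld & ~sel | ~~vld))
= (~vld | vld) & (~sel | ~~~(vld | vld & ~sel | vld))
= (~vld | vld) & (~sel | ~~~(vld | vld))
= (~vld | vld) & (~sel | ~(vld | vld))
= (~vld | vld) & (~sel | ~vld)
= ~sel | ~vld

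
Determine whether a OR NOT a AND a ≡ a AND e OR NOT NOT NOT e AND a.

Yes

E1: a OR NOT a AND a
    = a   — complement / identity
E2: a AND e OR NOT NOT NOT e AND a
    = a AND e OR NOT e AND a   — double negation
    = a   — distribution
Both reduce to a, so they are equivalent.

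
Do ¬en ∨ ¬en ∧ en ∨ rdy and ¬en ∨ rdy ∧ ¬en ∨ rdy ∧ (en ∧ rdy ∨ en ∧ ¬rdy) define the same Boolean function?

Yes

E1: ¬en ∨ ¬en ∧ en ∨ rdy
    = ¬en ∨ rdy
E2: ¬en ∨ rdy ∧ ¬en ∨ rdy ∧ (en ∧ rdy ∨ en ∧ ¬rdy)
    = ¬en ∨ rdy ∧ ¬en ∨ rdy ∧ en
    = ¬en ∨ rdy ∧ (¬en ∨ en)
    = ¬en ∨ rdy
Both reduce to ¬en ∨ rdy, so they are equivalent.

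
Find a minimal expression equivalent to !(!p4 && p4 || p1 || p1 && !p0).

!(!p4 && p4 || p1 || p1 && !p0)
= !(p1 || p1 && !p0)   [complement / identity]
= !p1   [absorption]

!p1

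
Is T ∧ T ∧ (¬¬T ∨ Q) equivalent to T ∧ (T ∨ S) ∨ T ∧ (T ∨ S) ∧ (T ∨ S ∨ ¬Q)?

E1: T ∧ T ∧ (¬¬T ∨ Q)
    = T ∧ T ∧ (T ∨ Q)
    = T ∧ (T ∨ Q)
    = T
E2: T ∧ (T ∨ S) ∨ T ∧ (T ∨ S) ∧ (T ∨ S ∨ ¬Q)
    = T ∧ (T ∨ S) ∨ T ∧ (T ∨ S)
    = T ∧ (T ∨ S)
    = T
Both reduce to T, so they are equivalent.

Yes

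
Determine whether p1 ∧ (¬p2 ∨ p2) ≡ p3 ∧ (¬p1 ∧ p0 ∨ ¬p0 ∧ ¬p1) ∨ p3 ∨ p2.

No

E1: p1 ∧ (¬p2 ∨ p2)
    = p1   (complement / identity)
E2: p3 ∧ (¬p1 ∧ p0 ∨ ¬p0 ∧ ¬p1) ∨ p3 ∨ p2
    = p3 ∧ ¬p1 ∨ p3 ∨ p2   (distribution)
    = p3 ∨ p2   (absorption)
These differ: at p0=0, p1=0, p2=1, p3=1, E1 = 0 but E2 = 1.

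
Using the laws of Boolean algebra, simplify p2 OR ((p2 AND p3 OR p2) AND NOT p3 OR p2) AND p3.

p2

p2 OR ((p2 AND p3 OR p2) AND NOT p3 OR p2) AND p3
= p2 OR (p2 AND NOT p3 OR p2) AND p3
= p2 OR p2 AND p3
= p2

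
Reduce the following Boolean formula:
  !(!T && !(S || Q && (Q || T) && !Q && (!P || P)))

T || S

!(!T && !(S || Q && (Q || T) && !Q && (!P || P)))
= !(!T && !(S || Q && !Q && (!P || P)))   — absorption
= !(!T && !(S || Q && !Q))   — complement / identity
= T || S || Q && !Q   — De Morgan
= T || S   — complement / identity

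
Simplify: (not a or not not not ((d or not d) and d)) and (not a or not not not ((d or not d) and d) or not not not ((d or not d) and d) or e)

not a or not d

(not a or not not not ((d or not d) and d)) and (not a or not not not ((d or not d) and d) or not not not ((d or not d) and d) or e)
= (not a or not not not ((d or not d) and d)) and (not a or not not not ((d or not d) and d) or e)   [idempotence]
= not a or not not not ((d or not d) and d)   [absorption]
= not a or not not not d   [complement / identity]
= not a or not d   [double negation]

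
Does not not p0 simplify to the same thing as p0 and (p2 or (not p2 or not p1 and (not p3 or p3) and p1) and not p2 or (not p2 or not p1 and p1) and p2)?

E1: not not p0
    = p0   — double negation
E2: p0 and (p2 or (not p2 or not p1 and (not p3 or p3) and p1) and not p2 or (not p2 or not p1 and p1) and p2)
    = p0 and (p2 or (not p2 or not p1 and p1) and not p2 or (not p2 or not p1 and p1) and p2)   — complement / identity
    = p0 and (p2 or not p2 or not p1 and p1)   — distribution
    = p0 and (p2 or not p2)   — complement / identity
    = p0   — complement / identity
Both reduce to p0, so they are equivalent.

Yes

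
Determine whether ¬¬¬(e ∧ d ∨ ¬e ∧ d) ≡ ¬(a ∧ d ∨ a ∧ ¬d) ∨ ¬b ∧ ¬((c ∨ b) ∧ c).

No

E1: ¬¬¬(e ∧ d ∨ ¬e ∧ d)
    = ¬¬¬d
    = ¬d
E2: ¬(a ∧ d ∨ a ∧ ¬d) ∨ ¬b ∧ ¬((c ∨ b) ∧ c)
    = ¬(a ∧ d ∨ a ∧ ¬d) ∨ ¬b ∧ ¬c
    = ¬a ∨ ¬b ∧ ¬c
These differ: at a=1, b=1, c=0, d=0, e=0, E1 = 1 but E2 = 0.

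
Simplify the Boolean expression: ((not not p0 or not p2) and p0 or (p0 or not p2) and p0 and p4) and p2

((not not p0 or not p2) and p0 or (p0 or not p2) and p0 and p4) and p2
= ((p0 or not p2) and p0 or (p0 or not p2) and p0 and p4) and p2   [double negation]
= (p0 or not p2) and p0 and p2   [absorption]
= p0 and p2   [absorption]

p0 and p2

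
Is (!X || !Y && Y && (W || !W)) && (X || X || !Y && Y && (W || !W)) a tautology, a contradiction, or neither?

(!X || !Y && Y && (W || !W)) && (X || X || !Y && Y && (W || !W))
= !X && (X || X) || !Y && Y && (W || !W)   [distribution]
= !X && X || !Y && Y && (W || !W)   [idempotence]
= !X && X || !Y && Y   [complement / identity]
= !Y && Y   [complement / identity]
= false   [complement]

contradiction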